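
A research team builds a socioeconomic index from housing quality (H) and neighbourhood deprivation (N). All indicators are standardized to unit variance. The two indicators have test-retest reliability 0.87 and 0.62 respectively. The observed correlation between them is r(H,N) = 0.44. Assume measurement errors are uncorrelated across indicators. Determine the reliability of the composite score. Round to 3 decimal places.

Var(H+N) = 2 + 2·[0.44] = 2 + 0.88 = 2.88.
Because errors are independent across components, Cov(Tᵢ,Tⱼ) = Cov(Xᵢ,Xⱼ); the off-diagonal part of the true-score variance is the same as above.
True-score variance = [0.87 + 0.62] + 0.88 = 1.49 + 0.88 = 2.37.
Reliability = 2.37 / 2.88 = 0.823.

0.823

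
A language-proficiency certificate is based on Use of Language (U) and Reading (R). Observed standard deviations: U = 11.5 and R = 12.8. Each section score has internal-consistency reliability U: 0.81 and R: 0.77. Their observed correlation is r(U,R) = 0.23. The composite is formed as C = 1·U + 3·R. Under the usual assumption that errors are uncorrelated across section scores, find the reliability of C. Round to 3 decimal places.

Var(C) = 11.5² + 3²·12.8² + 2·[3·11.5·12.8·0.23] = 1606.81 + 203.136 = 1809.95.
Because errors are independent across components, Cov(Tᵢ,Tⱼ) = Cov(Xᵢ,Xⱼ); the off-diagonal part of the true-score variance is the same as above.
True-score variance = [11.5²·0.81 + 3²·12.8²·0.77] + 203.136 = 1242.53 + 203.136 = 1445.67.
Reliability = 1445.67 / 1809.95 = 0.799.

0.799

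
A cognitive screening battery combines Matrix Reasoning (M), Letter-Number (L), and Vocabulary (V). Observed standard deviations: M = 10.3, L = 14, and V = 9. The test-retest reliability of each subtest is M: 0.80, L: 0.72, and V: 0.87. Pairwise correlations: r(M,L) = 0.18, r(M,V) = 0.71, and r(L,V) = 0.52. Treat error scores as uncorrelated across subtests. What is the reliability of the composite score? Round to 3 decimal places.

0.876

Var(M+L+V) = 10.3² + 14² + 9² + 2·[10.3·14·0.18 + 10.3·9·0.71 + 14·9·0.52] = 383.09 + 314.586 = 697.676.
Because errors are independent across components, Cov(Tᵢ,Tⱼ) = Cov(Xᵢ,Xⱼ); the off-diagonal part of the true-score variance is the same as above.
True-score variance = [10.3²·0.80 + 14²·0.72 + 9²·0.87] + 314.586 = 296.462 + 314.586 = 611.048.
Reliability = 611.048 / 697.676 = 0.876.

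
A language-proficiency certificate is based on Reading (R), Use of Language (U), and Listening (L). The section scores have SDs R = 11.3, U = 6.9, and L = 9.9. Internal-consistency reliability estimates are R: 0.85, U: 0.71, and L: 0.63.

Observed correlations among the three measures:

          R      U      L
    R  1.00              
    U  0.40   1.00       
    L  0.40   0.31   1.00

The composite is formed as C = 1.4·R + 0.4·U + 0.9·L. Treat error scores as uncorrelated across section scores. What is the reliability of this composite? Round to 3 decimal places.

0.862

Var(C) = 1.4²·11.3² + 0.4²·6.9² + 0.9²·9.9² + 2·[0.56·11.3·6.9·0.40 + 1.26·11.3·9.9·0.40 + 0.36·6.9·9.9·0.31] = 337.278 + 162.942 = 500.22.
Under uncorrelated errors the observed covariances equal the true-score covariances, so only the own-variance terms attenuate.
True-score variance = [1.4²·11.3²·0.85 + 0.4²·6.9²·0.71 + 0.9²·9.9²·0.63] + 162.942 = 268.155 + 162.942 = 431.097.
Reliability = 431.097 / 500.22 = 0.862.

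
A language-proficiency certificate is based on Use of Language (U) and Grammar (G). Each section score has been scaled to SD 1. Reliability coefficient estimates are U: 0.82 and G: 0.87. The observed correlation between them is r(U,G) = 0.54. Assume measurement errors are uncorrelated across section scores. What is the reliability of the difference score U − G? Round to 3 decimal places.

0.663

Var(U−G) = 1 + 1 − 2·0.54 = 2 − 1.08 = 0.92.
Under uncorrelated errors the observed covariances equal the true-score covariances, so only the own-variance terms attenuate.
True-score variance = [0.82 + 0.87] − 1.08 = 1.69 − 1.08 = 0.61.
Reliability = 0.61 / 0.92 = 0.663.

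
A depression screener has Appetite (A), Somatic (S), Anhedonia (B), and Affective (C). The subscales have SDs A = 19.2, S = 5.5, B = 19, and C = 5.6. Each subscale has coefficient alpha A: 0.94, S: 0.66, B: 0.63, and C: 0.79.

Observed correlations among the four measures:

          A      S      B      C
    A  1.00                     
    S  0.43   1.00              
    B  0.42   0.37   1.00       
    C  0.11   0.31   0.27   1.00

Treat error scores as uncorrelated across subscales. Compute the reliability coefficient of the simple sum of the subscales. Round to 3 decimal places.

0.874

Var(A+S+B+C) = 19.2² + 5.5² + 19² + 5.6² + 2·[19.2·5.5·0.43 + 19.2·19·0.42 + 19.2·5.6·0.11 + 5.5·19·0.37 + 5.5·5.6·0.31 + 19·5.6·0.27] = 791.25 + 574.784 = 1366.03.
Under uncorrelated errors the observed covariances equal the true-score covariances, so only the own-variance terms attenuate.
True-score variance = [19.2²·0.94 + 5.5²·0.66 + 19²·0.63 + 5.6²·0.79] + 574.784 = 618.691 + 574.784 = 1193.48.
Reliability = 1193.48 / 1366.03 = 0.874.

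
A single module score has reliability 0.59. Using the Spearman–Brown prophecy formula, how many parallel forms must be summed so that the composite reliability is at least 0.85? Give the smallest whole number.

4

k ≥ ρ*(1−ρ₁)/(ρ₁(1−ρ*)) = 0.85·0.41 / (0.59·0.15) = 3.938.
Smallest integer k = 4.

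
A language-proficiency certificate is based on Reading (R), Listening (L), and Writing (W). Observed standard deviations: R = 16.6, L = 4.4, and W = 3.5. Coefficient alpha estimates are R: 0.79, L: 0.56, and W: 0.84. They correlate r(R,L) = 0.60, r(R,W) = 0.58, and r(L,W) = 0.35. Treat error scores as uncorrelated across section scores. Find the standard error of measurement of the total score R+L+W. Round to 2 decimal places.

8.27

Var(total) = 307.17 + 165.824 = 472.994.
True-score variance = 238.824 + 165.824 = 404.648, so reliability = 0.8555.
Error variance = 472.994 − 404.648 = 68.346; SEM = √68.346 = 8.27.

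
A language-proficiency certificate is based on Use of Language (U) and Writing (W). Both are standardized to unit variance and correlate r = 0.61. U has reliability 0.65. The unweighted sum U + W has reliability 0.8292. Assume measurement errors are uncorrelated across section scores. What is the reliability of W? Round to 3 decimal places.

Var(U+W) = 2 + 2·0.61 = 3.220.
True-score variance = ρ_U + ρ_W + 2·0.61, so 0.8292 = (0.65 + ρ_W + 1.22) / 3.220.
ρ_W = 0.8292·3.220 − 0.65 − 1.22 = 0.800.

0.800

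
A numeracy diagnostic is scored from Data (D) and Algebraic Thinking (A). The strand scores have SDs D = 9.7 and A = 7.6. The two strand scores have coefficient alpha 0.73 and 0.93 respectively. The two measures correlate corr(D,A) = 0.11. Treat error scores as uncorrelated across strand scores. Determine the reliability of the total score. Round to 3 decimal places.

0.825

Var(D+A) = 9.7² + 7.6² + 2·[9.7·7.6·0.11] = 151.85 + 16.2184 = 168.068.
With uncorrelated errors the cross-covariances are all true-score covariance, so they carry over unchanged; only the diagonal terms shrink to ρᵢσᵢ².
True-score variance = [9.7²·0.73 + 7.6²·0.93] + 16.2184 = 122.403 + 16.2184 = 138.621.
Reliability = 138.621 / 168.068 = 0.825.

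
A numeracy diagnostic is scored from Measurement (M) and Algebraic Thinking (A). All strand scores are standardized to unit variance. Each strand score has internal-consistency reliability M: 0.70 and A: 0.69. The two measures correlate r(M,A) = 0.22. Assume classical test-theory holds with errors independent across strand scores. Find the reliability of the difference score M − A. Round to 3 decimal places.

0.609

Var(M−A) = 1 + 1 − 2·0.22 = 2 − 0.44 = 1.56.
With uncorrelated errors the cross-covariances are all true-score covariance, so they carry over unchanged; only the diagonal terms shrink to ρᵢσᵢ².
True-score variance = [0.70 + 0.69] − 0.44 = 1.39 − 0.44 = 0.95.
Reliability = 0.95 / 1.56 = 0.609.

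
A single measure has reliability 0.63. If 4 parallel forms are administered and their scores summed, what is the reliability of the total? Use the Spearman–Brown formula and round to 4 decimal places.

0.8720

ρ_k = kρ / (1 + (k−1)ρ) = 4·0.63 / (1 + 3·0.63) = 2.520 / 2.890 = 0.8720.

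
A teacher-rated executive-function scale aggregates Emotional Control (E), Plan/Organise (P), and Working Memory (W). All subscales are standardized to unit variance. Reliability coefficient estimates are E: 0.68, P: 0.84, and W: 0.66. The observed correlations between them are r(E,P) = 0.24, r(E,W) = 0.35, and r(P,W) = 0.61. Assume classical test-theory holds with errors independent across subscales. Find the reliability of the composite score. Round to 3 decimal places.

0.848

Var(E+P+W) = 3 + 2·[0.24 + 0.35 + 0.61] = 3 + 2.4 = 5.4.
Because errors are independent across components, Cov(Tᵢ,Tⱼ) = Cov(Xᵢ,Xⱼ); the off-diagonal part of the true-score variance is the same as above.
True-score variance = [0.68 + 0.84 + 0.66] + 2.4 = 2.18 + 2.4 = 4.58.
Reliability = 4.58 / 5.4 = 0.848.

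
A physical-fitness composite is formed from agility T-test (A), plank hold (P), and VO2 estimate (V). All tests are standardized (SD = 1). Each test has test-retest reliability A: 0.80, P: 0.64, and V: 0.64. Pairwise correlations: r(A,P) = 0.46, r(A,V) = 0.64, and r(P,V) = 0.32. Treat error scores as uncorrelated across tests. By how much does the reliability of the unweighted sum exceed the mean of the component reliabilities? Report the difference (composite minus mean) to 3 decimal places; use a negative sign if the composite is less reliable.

0.149

Var(sum) = 3 + 2.84 = 5.84; true-score variance = 2.08 + 2.84 = 4.92; composite reliability = 0.8425.
Mean component reliability = 0.6933.
Difference = 0.8425 − 0.6933 = 0.149.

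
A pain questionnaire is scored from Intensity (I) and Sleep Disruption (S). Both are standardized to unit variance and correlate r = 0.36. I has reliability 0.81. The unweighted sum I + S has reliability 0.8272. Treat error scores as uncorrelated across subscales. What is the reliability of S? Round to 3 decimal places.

0.720

Var(I+S) = 2 + 2·0.36 = 2.720.
True-score variance = ρ_I + ρ_S + 2·0.36, so 0.8272 = (0.81 + ρ_S + 0.72) / 2.720.
ρ_S = 0.8272·2.720 − 0.81 − 0.72 = 0.720.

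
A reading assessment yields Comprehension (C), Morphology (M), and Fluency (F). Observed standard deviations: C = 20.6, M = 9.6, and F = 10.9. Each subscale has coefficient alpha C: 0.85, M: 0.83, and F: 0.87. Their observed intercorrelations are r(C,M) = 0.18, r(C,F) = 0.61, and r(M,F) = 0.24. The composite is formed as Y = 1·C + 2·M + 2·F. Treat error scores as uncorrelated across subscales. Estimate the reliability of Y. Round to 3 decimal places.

0.913

Var(Y) = 20.6² + 2²·9.6² + 2²·10.9² + 2·[2·20.6·9.6·0.18 + 2·20.6·10.9·0.61 + 4·9.6·10.9·0.24] = 1268.24 + 891.174 = 2159.41.
With uncorrelated errors the cross-covariances are all true-score covariance, so they carry over unchanged; only the diagonal terms shrink to ρᵢσᵢ².
True-score variance = [20.6²·0.85 + 2²·9.6²·0.83 + 2²·10.9²·0.87] + 891.174 = 1080.14 + 891.174 = 1971.31.
Reliability = 1971.31 / 2159.41 = 0.913.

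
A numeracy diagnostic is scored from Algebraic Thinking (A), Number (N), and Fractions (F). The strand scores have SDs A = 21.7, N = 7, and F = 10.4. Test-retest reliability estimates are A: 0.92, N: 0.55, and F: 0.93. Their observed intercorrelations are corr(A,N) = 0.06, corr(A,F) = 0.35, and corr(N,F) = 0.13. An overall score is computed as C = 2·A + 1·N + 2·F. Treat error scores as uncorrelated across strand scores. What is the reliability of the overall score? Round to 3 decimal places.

Var(C) = 2²·21.7² + 7² + 2²·10.4² + 2·[2·21.7·7·0.06 + 4·21.7·10.4·0.35 + 2·7·10.4·0.13] = 2365.2 + 706.216 = 3071.42.
Because errors are independent across components, Cov(Tᵢ,Tⱼ) = Cov(Xᵢ,Xⱼ); the off-diagonal part of the true-score variance is the same as above.
True-score variance = [2²·21.7²·0.92 + 7²·0.55 + 2²·10.4²·0.93] + 706.216 = 2162.18 + 706.216 = 2868.4.
Reliability = 2868.4 / 3071.42 = 0.934.

0.934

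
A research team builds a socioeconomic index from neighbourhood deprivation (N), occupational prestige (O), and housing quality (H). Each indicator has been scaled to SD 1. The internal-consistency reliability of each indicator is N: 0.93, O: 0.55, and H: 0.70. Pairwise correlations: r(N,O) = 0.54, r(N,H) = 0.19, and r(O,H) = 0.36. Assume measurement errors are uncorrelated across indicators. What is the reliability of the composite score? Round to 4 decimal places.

Var(N+O+H) = 3 + 2·[0.54 + 0.19 + 0.36] = 3 + 2.18 = 5.18.
Because errors are independent across components, Cov(Tᵢ,Tⱼ) = Cov(Xᵢ,Xⱼ); the off-diagonal part of the true-score variance is the same as above.
True-score variance = [0.93 + 0.55 + 0.70] + 2.18 = 2.18 + 2.18 = 4.36.
Reliability = 4.36 / 5.18 = 0.8417.

0.8417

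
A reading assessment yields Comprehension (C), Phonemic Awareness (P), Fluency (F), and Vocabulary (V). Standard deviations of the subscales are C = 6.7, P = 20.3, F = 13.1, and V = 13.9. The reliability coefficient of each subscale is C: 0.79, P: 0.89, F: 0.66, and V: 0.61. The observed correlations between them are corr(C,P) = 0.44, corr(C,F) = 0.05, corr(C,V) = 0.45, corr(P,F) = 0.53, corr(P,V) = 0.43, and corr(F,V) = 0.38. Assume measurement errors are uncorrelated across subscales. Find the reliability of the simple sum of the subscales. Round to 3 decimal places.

0.889

Var(C+P+F+V) = 6.7² + 20.3² + 13.1² + 13.9² + 2·[6.7·20.3·0.44 + 6.7·13.1·0.05 + 6.7·13.9·0.45 + 20.3·13.1·0.53 + 20.3·13.9·0.43 + 13.1·13.9·0.38] = 821.8 + 875.223 = 1697.02.
Under uncorrelated errors the observed covariances equal the true-score covariances, so only the own-variance terms attenuate.
True-score variance = [6.7²·0.79 + 20.3²·0.89 + 13.1²·0.66 + 13.9²·0.61] + 875.223 = 633.344 + 875.223 = 1508.57.
Reliability = 1508.57 / 1697.02 = 0.889.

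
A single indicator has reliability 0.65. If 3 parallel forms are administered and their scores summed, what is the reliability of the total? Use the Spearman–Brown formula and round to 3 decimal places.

0.848

ρ_k = kρ / (1 + (k−1)ρ) = 3·0.65 / (1 + 2·0.65) = 1.950 / 2.300 = 0.848.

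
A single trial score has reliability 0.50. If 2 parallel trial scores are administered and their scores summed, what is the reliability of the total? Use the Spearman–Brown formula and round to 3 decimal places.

0.667

ρ_k = kρ / (1 + (k−1)ρ) = 2·0.50 / (1 + 1·0.50) = 1.000 / 1.500 = 0.667.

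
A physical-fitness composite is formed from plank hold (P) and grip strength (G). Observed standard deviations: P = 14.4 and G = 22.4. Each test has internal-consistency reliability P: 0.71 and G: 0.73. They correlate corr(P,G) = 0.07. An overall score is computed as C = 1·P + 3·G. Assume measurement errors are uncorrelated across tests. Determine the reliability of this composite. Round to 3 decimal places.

Var(C) = 14.4² + 3²·22.4² + 2·[3·14.4·22.4·0.07] = 4723.2 + 135.475 = 4858.68.
With uncorrelated errors the cross-covariances are all true-score covariance, so they carry over unchanged; only the diagonal terms shrink to ρᵢσᵢ².
True-score variance = [14.4²·0.71 + 3²·22.4²·0.73] + 135.475 = 3443.79 + 135.475 = 3579.26.
Reliability = 3579.26 / 4858.68 = 0.737.

0.737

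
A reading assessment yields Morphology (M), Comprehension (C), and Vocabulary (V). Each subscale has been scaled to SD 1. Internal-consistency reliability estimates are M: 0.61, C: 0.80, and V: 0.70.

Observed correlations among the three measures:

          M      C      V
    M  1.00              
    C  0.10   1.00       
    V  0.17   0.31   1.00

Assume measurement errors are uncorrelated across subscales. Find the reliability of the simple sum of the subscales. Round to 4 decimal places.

0.7861

Var(M+C+V) = 3 + 2·[0.10 + 0.17 + 0.31] = 3 + 1.16 = 4.16.
With uncorrelated errors the cross-covariances are all true-score covariance, so they carry over unchanged; only the diagonal terms shrink to ρᵢσᵢ².
True-score variance = [0.61 + 0.80 + 0.70] + 1.16 = 2.11 + 1.16 = 3.27.
Reliability = 3.27 / 4.16 = 0.7861.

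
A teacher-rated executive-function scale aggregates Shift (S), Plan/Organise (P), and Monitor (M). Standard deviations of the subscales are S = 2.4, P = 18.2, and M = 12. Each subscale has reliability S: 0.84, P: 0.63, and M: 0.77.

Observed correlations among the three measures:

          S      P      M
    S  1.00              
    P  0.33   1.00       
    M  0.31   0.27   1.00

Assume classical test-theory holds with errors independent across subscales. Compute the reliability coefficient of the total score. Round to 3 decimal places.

Var(S+P+M) = 2.4² + 18.2² + 12² + 2·[2.4·18.2·0.33 + 2.4·12·0.31 + 18.2·12·0.27] = 481 + 164.621 = 645.621.
Because errors are independent across components, Cov(Tᵢ,Tⱼ) = Cov(Xᵢ,Xⱼ); the off-diagonal part of the true-score variance is the same as above.
True-score variance = [2.4²·0.84 + 18.2²·0.63 + 12²·0.77] + 164.621 = 324.4 + 164.621 = 489.02.
Reliability = 489.02 / 645.621 = 0.757.

0.757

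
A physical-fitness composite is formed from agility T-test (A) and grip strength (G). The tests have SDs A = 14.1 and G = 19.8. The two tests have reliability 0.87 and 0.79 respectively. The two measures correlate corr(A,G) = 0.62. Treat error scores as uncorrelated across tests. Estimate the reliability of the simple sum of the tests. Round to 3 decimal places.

Var(A+G) = 14.1² + 19.8² + 2·[14.1·19.8·0.62] = 590.85 + 346.183 = 937.033.
Under uncorrelated errors the observed covariances equal the true-score covariances, so only the own-variance terms attenuate.
True-score variance = [14.1²·0.87 + 19.8²·0.79] + 346.183 = 482.676 + 346.183 = 828.86.
Reliability = 828.86 / 937.033 = 0.885.

0.885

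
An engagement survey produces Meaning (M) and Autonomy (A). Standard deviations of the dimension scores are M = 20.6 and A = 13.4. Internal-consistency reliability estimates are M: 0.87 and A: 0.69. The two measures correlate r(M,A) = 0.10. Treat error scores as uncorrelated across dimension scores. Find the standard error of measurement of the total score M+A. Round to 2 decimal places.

Var(total) = 603.92 + 55.208 = 659.128.
True-score variance = 493.09 + 55.208 = 548.298, so reliability = 0.8319.
Error variance = 659.128 − 548.298 = 110.83; SEM = √110.83 = 10.53.

10.53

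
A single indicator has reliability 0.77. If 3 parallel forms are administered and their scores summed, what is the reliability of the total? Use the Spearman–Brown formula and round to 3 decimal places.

0.909

ρ_k = kρ / (1 + (k−1)ρ) = 3·0.77 / (1 + 2·0.77) = 2.310 / 2.540 = 0.909.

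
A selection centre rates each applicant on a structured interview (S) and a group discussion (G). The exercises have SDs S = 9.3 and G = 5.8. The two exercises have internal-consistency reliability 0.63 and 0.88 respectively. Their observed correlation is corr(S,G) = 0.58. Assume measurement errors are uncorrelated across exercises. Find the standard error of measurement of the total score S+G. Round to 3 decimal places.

Var(total) = 120.13 + 62.5704 = 182.7.
True-score variance = 84.0919 + 62.5704 = 146.662, so reliability = 0.8027.
Error variance = 182.7 − 146.662 = 36.0381; SEM = √36.0381 = 6.003.

6.003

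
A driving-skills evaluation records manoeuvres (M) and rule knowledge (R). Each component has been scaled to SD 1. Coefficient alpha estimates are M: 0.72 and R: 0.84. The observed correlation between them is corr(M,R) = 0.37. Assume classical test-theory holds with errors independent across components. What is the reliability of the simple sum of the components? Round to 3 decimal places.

Var(M+R) = 2 + 2·[0.37] = 2 + 0.74 = 2.74.
With uncorrelated errors the cross-covariances are all true-score covariance, so they carry over unchanged; only the diagonal terms shrink to ρᵢσᵢ².
True-score variance = [0.72 + 0.84] + 0.74 = 1.56 + 0.74 = 2.3.
Reliability = 2.3 / 2.74 = 0.839.

0.839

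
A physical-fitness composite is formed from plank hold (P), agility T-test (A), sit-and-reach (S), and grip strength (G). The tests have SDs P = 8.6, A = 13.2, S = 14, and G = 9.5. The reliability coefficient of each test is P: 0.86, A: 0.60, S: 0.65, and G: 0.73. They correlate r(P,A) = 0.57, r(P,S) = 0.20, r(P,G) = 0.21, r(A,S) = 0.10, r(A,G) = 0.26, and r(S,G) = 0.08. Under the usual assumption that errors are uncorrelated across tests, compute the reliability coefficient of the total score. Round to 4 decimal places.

0.8011

Var(P+A+S+G) = 8.6² + 13.2² + 14² + 9.5² + 2·[8.6·13.2·0.57 + 8.6·14·0.20 + 8.6·9.5·0.21 + 13.2·14·0.10 + 13.2·9.5·0.26 + 14·9.5·0.08] = 534.45 + 335.335 = 869.785.
Because errors are independent across components, Cov(Tᵢ,Tⱼ) = Cov(Xᵢ,Xⱼ); the off-diagonal part of the true-score variance is the same as above.
True-score variance = [8.6²·0.86 + 13.2²·0.60 + 14²·0.65 + 9.5²·0.73] + 335.335 = 361.432 + 335.335 = 696.767.
Reliability = 696.767 / 869.785 = 0.8011.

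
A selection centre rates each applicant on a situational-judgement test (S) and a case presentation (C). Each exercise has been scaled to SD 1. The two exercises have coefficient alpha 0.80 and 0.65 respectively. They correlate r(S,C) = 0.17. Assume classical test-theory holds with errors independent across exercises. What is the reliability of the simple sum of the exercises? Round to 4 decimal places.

0.7650

Var(S+C) = 2 + 2·[0.17] = 2 + 0.34 = 2.34.
Because errors are independent across components, Cov(Tᵢ,Tⱼ) = Cov(Xᵢ,Xⱼ); the off-diagonal part of the true-score variance is the same as above.
True-score variance = [0.80 + 0.65] + 0.34 = 1.45 + 0.34 = 1.79.
Reliability = 1.79 / 2.34 = 0.7650.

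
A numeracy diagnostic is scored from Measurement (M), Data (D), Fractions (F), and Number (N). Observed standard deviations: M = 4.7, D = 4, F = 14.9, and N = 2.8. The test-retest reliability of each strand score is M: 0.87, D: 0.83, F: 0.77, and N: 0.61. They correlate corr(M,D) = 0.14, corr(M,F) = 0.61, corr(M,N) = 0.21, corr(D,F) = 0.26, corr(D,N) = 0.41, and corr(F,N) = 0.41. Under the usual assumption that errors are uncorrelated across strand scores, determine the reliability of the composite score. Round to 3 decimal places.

Var(M+D+F+N) = 4.7² + 4² + 14.9² + 2.8² + 2·[4.7·4·0.14 + 4.7·14.9·0.61 + 4.7·2.8·0.21 + 4·14.9·0.26 + 4·2.8·0.41 + 14.9·2.8·0.41] = 267.94 + 170.614 = 438.554.
Under uncorrelated errors the observed covariances equal the true-score covariances, so only the own-variance terms attenuate.
True-score variance = [4.7²·0.87 + 4²·0.83 + 14.9²·0.77 + 2.8²·0.61] + 170.614 = 208.228 + 170.614 = 378.843.
Reliability = 378.843 / 438.554 = 0.864.

0.864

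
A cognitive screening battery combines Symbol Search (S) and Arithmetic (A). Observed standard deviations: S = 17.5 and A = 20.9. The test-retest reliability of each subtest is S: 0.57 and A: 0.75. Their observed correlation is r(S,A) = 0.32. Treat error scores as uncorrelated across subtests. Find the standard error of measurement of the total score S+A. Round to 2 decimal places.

15.52

Var(total) = 743.06 + 234.08 = 977.14.
True-score variance = 502.17 + 234.08 = 736.25, so reliability = 0.7535.
Error variance = 977.14 − 736.25 = 240.89; SEM = √240.89 = 15.52.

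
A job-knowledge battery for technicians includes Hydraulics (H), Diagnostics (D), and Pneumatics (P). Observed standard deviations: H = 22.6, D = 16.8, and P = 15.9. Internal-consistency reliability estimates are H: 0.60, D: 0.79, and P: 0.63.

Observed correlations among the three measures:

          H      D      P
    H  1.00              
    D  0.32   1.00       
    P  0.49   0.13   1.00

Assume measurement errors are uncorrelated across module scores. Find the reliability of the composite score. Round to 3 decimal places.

Var(H+D+P) = 22.6² + 16.8² + 15.9² + 2·[22.6·16.8·0.32 + 22.6·15.9·0.49 + 16.8·15.9·0.13] = 1045.81 + 664.6 = 1710.41.
With uncorrelated errors the cross-covariances are all true-score covariance, so they carry over unchanged; only the diagonal terms shrink to ρᵢσᵢ².
True-score variance = [22.6²·0.60 + 16.8²·0.79 + 15.9²·0.63] + 664.6 = 688.696 + 664.6 = 1353.3.
Reliability = 1353.3 / 1710.41 = 0.791.

0.791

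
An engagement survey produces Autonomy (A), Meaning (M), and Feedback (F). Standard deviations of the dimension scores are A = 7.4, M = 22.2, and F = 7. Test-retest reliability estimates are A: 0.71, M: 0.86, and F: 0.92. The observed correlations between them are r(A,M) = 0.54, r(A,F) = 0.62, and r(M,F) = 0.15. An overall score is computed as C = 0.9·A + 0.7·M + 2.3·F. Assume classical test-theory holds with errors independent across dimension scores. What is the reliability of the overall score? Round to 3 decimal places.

Var(C) = 0.9²·7.4² + 0.7²·22.2² + 2.3²·7² + 2·[0.63·7.4·22.2·0.54 + 2.07·7.4·7·0.62 + 1.61·22.2·7·0.15] = 545.057 + 319.795 = 864.852.
With uncorrelated errors the cross-covariances are all true-score covariance, so they carry over unchanged; only the diagonal terms shrink to ρᵢσᵢ².
True-score variance = [0.9²·7.4²·0.71 + 0.7²·22.2²·0.86 + 2.3²·7²·0.92] + 319.795 = 477.648 + 319.795 = 797.443.
Reliability = 797.443 / 864.852 = 0.922.

0.922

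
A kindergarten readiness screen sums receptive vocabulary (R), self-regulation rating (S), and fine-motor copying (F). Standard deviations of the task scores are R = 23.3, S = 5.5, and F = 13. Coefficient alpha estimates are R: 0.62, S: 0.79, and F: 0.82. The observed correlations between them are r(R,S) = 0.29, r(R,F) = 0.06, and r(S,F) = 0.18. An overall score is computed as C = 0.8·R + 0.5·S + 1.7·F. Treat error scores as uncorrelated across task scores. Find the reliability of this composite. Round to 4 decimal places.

Var(C) = 0.8²·23.3² + 0.5²·5.5² + 1.7²·13² + 2·[0.4·23.3·5.5·0.29 + 1.36·23.3·13·0.06 + 0.85·5.5·13·0.18] = 843.422 + 101.043 = 944.465.
With uncorrelated errors the cross-covariances are all true-score covariance, so they carry over unchanged; only the diagonal terms shrink to ρᵢσᵢ².
True-score variance = [0.8²·23.3²·0.62 + 0.5²·5.5²·0.79 + 1.7²·13²·0.82] + 101.043 = 621.889 + 101.043 = 722.932.
Reliability = 722.932 / 944.465 = 0.7654.

0.7654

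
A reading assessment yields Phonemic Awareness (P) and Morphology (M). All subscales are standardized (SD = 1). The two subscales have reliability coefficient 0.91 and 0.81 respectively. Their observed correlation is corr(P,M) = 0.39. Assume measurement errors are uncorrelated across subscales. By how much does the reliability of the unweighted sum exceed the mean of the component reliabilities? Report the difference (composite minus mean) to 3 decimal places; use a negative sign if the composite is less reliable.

Var(sum) = 2 + 0.78 = 2.78; true-score variance = 1.72 + 0.78 = 2.5; composite reliability = 0.8993.
Mean component reliability = 0.8600.
Difference = 0.8993 − 0.8600 = 0.039.

0.039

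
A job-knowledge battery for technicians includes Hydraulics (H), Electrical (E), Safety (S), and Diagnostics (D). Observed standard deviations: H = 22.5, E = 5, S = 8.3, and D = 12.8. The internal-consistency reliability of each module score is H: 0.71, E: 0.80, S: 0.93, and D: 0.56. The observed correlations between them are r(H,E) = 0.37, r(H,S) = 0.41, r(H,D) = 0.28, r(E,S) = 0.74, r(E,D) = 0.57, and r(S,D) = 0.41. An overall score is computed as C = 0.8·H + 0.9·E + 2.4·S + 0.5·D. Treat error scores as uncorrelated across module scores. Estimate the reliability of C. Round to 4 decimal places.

Var(C) = 0.8²·22.5² + 0.9²·5² + 2.4²·8.3² + 0.5²·12.8² + 2·[0.72·22.5·5·0.37 + 1.92·22.5·8.3·0.41 + 0.4·22.5·12.8·0.28 + 2.16·5·8.3·0.74 + 0.45·5·12.8·0.57 + 1.2·8.3·12.8·0.41] = 782.016 + 688.511 = 1470.53.
With uncorrelated errors the cross-covariances are all true-score covariance, so they carry over unchanged; only the diagonal terms shrink to ρᵢσᵢ².
True-score variance = [0.8²·22.5²·0.71 + 0.9²·5²·0.80 + 2.4²·8.3²·0.93 + 0.5²·12.8²·0.56] + 688.511 = 638.208 + 688.511 = 1326.72.
Reliability = 1326.72 / 1470.53 = 0.9022.

0.9022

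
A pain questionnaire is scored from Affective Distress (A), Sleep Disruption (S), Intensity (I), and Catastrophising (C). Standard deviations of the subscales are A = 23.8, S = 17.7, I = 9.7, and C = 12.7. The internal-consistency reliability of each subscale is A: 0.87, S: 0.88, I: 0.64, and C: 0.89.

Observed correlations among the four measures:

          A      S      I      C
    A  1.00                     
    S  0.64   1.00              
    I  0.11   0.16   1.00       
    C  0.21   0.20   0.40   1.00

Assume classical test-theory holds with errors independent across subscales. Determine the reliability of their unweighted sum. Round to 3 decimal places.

0.922

Var(A+S+I+C) = 23.8² + 17.7² + 9.7² + 12.7² + 2·[23.8·17.7·0.64 + 23.8·9.7·0.11 + 23.8·12.7·0.21 + 17.7·9.7·0.16 + 17.7·12.7·0.20 + 9.7·12.7·0.40] = 1135.11 + 960.36 = 2095.47.
Because errors are independent across components, Cov(Tᵢ,Tⱼ) = Cov(Xᵢ,Xⱼ); the off-diagonal part of the true-score variance is the same as above.
True-score variance = [23.8²·0.87 + 17.7²·0.88 + 9.7²·0.64 + 12.7²·0.89] + 960.36 = 972.264 + 960.36 = 1932.62.
Reliability = 1932.62 / 2095.47 = 0.922.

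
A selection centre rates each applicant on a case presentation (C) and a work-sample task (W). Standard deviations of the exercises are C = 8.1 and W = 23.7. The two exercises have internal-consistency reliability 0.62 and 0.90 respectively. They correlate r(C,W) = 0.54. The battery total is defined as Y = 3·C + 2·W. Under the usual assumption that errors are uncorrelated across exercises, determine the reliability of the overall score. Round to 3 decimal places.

Var(Y) = 3²·8.1² + 2²·23.7² + 2·[6·8.1·23.7·0.54] = 2837.25 + 1243.97 = 4081.22.
Under uncorrelated errors the observed covariances equal the true-score covariances, so only the own-variance terms attenuate.
True-score variance = [3²·8.1²·0.62 + 2²·23.7²·0.90] + 1243.97 = 2388.19 + 1243.97 = 3632.15.
Reliability = 3632.15 / 4081.22 = 0.890.

0.890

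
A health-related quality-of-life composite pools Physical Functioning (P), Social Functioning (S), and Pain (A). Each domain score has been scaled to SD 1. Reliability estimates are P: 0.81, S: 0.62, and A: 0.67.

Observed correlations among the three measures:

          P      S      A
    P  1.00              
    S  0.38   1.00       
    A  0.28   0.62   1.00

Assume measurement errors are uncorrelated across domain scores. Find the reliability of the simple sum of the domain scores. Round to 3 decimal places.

Var(P+S+A) = 3 + 2·[0.38 + 0.28 + 0.62] = 3 + 2.56 = 5.56.
Under uncorrelated errors the observed covariances equal the true-score covariances, so only the own-variance terms attenuate.
True-score variance = [0.81 + 0.62 + 0.67] + 2.56 = 2.1 + 2.56 = 4.66.
Reliability = 4.66 / 5.56 = 0.838.

0.838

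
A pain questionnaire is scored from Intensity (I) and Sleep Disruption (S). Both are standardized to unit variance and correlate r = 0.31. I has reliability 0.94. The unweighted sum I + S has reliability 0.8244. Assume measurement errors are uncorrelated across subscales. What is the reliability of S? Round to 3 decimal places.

0.600

Var(I+S) = 2 + 2·0.31 = 2.620.
True-score variance = ρ_I + ρ_S + 2·0.31, so 0.8244 = (0.94 + ρ_S + 0.62) / 2.620.
ρ_S = 0.8244·2.620 − 0.94 − 0.62 = 0.600.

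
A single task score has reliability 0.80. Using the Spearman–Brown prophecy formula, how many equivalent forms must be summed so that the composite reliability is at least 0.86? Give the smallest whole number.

k ≥ ρ*(1−ρ₁)/(ρ₁(1−ρ*)) = 0.86·0.20 / (0.80·0.14) = 1.536.
Smallest integer k = 2.

2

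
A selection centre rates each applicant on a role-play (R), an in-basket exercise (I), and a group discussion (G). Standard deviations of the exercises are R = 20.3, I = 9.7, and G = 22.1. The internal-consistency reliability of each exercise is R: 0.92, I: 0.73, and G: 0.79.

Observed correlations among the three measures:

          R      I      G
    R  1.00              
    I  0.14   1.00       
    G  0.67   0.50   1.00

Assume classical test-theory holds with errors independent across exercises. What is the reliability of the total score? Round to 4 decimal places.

0.9137

Var(R+I+G) = 20.3² + 9.7² + 22.1² + 2·[20.3·9.7·0.14 + 20.3·22.1·0.67 + 9.7·22.1·0.50] = 994.59 + 870.669 = 1865.26.
With uncorrelated errors the cross-covariances are all true-score covariance, so they carry over unchanged; only the diagonal terms shrink to ρᵢσᵢ².
True-score variance = [20.3²·0.92 + 9.7²·0.73 + 22.1²·0.79] + 870.669 = 833.652 + 870.669 = 1704.32.
Reliability = 1704.32 / 1865.26 = 0.9137.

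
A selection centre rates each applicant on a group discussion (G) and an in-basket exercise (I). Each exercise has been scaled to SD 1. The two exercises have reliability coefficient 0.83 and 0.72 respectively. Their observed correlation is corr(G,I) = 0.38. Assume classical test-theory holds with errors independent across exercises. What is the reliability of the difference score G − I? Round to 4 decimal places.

0.6371

Var(G−I) = 1 + 1 − 2·0.38 = 2 − 0.76 = 1.24.
With uncorrelated errors the cross-covariances are all true-score covariance, so they carry over unchanged; only the diagonal terms shrink to ρᵢσᵢ².
True-score variance = [0.83 + 0.72] − 0.76 = 1.55 − 0.76 = 0.79.
Reliability = 0.79 / 1.24 = 0.6371.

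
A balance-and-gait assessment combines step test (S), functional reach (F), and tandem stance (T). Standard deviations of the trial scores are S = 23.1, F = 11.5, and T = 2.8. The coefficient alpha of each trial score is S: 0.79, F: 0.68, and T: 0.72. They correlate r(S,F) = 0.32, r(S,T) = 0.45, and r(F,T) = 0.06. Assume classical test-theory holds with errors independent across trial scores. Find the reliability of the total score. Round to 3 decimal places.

0.827

Var(S+F+T) = 23.1² + 11.5² + 2.8² + 2·[23.1·11.5·0.32 + 23.1·2.8·0.45 + 11.5·2.8·0.06] = 673.7 + 232.092 = 905.792.
Under uncorrelated errors the observed covariances equal the true-score covariances, so only the own-variance terms attenuate.
True-score variance = [23.1²·0.79 + 11.5²·0.68 + 2.8²·0.72] + 232.092 = 517.127 + 232.092 = 749.219.
Reliability = 749.219 / 905.792 = 0.827.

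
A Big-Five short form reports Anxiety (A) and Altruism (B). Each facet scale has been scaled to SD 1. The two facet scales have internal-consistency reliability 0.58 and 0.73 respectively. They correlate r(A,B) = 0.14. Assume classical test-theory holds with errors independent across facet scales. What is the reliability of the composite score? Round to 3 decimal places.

0.697

Var(A+B) = 2 + 2·[0.14] = 2 + 0.28 = 2.28.
With uncorrelated errors the cross-covariances are all true-score covariance, so they carry over unchanged; only the diagonal terms shrink to ρᵢσᵢ².
True-score variance = [0.58 + 0.73] + 0.28 = 1.31 + 0.28 = 1.59.
Reliability = 1.59 / 2.28 = 0.697.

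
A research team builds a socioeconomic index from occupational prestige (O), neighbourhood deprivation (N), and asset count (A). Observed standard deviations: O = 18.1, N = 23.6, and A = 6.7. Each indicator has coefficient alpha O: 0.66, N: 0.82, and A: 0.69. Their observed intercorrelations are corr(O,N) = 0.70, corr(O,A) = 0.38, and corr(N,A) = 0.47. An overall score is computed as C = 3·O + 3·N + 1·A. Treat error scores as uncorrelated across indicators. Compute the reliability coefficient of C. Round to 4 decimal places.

0.8640

Var(C) = 3²·18.1² + 3²·23.6² + 6.7² + 2·[9·18.1·23.6·0.70 + 3·18.1·6.7·0.38 + 3·23.6·6.7·0.47] = 8006.02 + 6104.61 = 14110.6.
Under uncorrelated errors the observed covariances equal the true-score covariances, so only the own-variance terms attenuate.
True-score variance = [3²·18.1²·0.66 + 3²·23.6²·0.82 + 6.7²·0.69] + 6104.61 = 6087.34 + 6104.61 = 12192.
Reliability = 12192 / 14110.6 = 0.8640.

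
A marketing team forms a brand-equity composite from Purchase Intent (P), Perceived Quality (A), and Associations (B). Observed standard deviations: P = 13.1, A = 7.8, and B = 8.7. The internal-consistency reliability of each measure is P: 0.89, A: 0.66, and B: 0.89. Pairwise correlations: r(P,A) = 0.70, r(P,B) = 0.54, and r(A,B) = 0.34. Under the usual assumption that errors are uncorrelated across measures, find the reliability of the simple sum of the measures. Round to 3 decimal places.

0.923

Var(P+A+B) = 13.1² + 7.8² + 8.7² + 2·[13.1·7.8·0.70 + 13.1·8.7·0.54 + 7.8·8.7·0.34] = 308.14 + 312.284 = 620.424.
With uncorrelated errors the cross-covariances are all true-score covariance, so they carry over unchanged; only the diagonal terms shrink to ρᵢσᵢ².
True-score variance = [13.1²·0.89 + 7.8²·0.66 + 8.7²·0.89] + 312.284 = 260.251 + 312.284 = 572.536.
Reliability = 572.536 / 620.424 = 0.923.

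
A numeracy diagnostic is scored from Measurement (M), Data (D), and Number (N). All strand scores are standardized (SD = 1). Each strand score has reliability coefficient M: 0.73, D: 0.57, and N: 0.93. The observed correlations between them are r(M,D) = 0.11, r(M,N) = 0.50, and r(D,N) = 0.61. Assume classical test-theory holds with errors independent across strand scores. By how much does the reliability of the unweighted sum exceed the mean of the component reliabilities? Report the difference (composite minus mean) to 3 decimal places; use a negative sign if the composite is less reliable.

Var(sum) = 3 + 2.44 = 5.44; true-score variance = 2.23 + 2.44 = 4.67; composite reliability = 0.8585.
Mean component reliability = 0.7433.
Difference = 0.8585 − 0.7433 = 0.115.

0.115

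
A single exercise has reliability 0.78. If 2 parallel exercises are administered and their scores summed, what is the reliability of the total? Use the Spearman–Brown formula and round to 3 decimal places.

0.876

ρ_k = kρ / (1 + (k−1)ρ) = 2·0.78 / (1 + 1·0.78) = 1.560 / 1.780 = 0.876.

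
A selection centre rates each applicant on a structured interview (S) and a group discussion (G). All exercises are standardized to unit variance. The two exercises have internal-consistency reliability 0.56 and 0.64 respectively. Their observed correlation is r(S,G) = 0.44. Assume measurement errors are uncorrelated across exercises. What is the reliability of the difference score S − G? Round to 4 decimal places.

0.2857

Var(S−G) = 1 + 1 − 2·0.44 = 2 − 0.88 = 1.12.
With uncorrelated errors the cross-covariances are all true-score covariance, so they carry over unchanged; only the diagonal terms shrink to ρᵢσᵢ².
True-score variance = [0.56 + 0.64] − 0.88 = 1.2 − 0.88 = 0.32.
Reliability = 0.32 / 1.12 = 0.2857.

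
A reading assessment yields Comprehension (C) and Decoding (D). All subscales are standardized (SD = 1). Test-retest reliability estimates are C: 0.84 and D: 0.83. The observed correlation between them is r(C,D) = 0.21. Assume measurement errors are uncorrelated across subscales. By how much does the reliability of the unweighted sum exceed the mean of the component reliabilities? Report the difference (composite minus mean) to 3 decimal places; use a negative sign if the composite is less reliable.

0.029

Var(sum) = 2 + 0.42 = 2.42; true-score variance = 1.67 + 0.42 = 2.09; composite reliability = 0.8636.
Mean component reliability = 0.8350.
Difference = 0.8636 − 0.8350 = 0.029.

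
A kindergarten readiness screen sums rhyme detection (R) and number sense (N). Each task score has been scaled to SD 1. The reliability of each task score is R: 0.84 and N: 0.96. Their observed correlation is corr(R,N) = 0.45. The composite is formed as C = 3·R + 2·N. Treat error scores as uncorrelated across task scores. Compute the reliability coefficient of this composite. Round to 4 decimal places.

0.9130

Var(C) = 3² + 2² + 2·[6·0.45] = 13 + 5.4 = 18.4.
Under uncorrelated errors the observed covariances equal the true-score covariances, so only the own-variance terms attenuate.
True-score variance = [3²·0.84 + 2²·0.96] + 5.4 = 11.4 + 5.4 = 16.8.
Reliability = 16.8 / 18.4 = 0.9130.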